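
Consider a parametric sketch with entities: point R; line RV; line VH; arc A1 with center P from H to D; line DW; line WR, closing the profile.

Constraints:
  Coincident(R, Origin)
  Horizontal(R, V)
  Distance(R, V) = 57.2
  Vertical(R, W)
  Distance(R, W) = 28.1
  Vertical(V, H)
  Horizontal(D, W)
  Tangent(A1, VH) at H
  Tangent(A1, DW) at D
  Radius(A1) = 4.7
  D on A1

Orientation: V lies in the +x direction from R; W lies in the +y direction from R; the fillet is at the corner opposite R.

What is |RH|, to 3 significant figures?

61.8

The virtual corner opposite R is at (57.2, 28.1). Tangency of A1 to VH means the radius PH is perpendicular to VH and since A1 is tangent to DW there, PD ⟂ DW, with radius 4.7, so the center P sits 4.7 in from both sides at P = (52.5, 23.4). That places the tangent points at H = (57.2, 23.4) on VH and D = (52.5, 28.1) on DW. Then |RH| = |H − R| = 61.8.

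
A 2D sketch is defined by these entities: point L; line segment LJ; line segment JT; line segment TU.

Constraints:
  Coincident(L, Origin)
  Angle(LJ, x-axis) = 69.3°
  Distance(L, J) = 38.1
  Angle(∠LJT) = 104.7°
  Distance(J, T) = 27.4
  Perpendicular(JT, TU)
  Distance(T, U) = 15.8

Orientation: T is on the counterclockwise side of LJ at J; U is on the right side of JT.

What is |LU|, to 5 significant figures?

64.392

L is at the origin; LJ runs at 69.3° with length 38.1, so J = 38.1·(cos 69.3°, sin 69.3°) = (13.467, 35.640). ∠LJT = 104.7°, so JT runs at 69.3° + (180° − 104.7°) = 144.60° from the x-axis; with |JT| = 27.4, T = J + 27.4·(cos 144.60°, sin 144.60°) = (-8.8671, 51.513). JT is perpendicular to TU; with |TU| = 15.8 on the right of JT, U = T + 15.8·(0.57928, 0.81513) = (0.28553, 64.392). Then |LU| = |U − L| = 64.392.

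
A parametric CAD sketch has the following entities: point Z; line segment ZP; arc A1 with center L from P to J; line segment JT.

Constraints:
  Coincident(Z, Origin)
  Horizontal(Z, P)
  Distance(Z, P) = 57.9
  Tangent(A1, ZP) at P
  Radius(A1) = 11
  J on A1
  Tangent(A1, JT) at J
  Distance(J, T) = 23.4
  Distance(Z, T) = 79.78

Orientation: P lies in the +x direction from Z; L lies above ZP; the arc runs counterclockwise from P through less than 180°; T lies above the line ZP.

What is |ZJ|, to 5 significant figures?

69.278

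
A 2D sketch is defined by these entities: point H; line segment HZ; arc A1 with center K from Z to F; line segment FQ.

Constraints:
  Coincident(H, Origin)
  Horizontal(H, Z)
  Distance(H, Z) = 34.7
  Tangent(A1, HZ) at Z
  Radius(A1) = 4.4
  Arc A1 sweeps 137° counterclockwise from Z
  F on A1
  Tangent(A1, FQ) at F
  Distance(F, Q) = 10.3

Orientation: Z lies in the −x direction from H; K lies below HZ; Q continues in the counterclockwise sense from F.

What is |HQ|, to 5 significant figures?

33.534

H is at the origin; H and Z share the same y with |HZ| = 34.7 and Z on the −x side, so Z = (-34.700, 0.0000). A1 meets HZ tangentially, so KZ is at right angles to HZ, so K = Z + (0, -4.4) = (-34.700, -4.4000). On A1, Z sits at bearing 90° from K; a 137° counterclockwise sweep puts F at bearing 227°, so F = K + 4.4·(cos 227°, sin 227°) = (-37.701, -7.6180). Since A1 is tangent to FQ there, KF ⟂ FQ, so FQ runs along (−sin 227°, cos 227°); with |FQ| = 10.3, Q = (-30.168, -14.643). Then |HQ| = |Q − H| = 33.534.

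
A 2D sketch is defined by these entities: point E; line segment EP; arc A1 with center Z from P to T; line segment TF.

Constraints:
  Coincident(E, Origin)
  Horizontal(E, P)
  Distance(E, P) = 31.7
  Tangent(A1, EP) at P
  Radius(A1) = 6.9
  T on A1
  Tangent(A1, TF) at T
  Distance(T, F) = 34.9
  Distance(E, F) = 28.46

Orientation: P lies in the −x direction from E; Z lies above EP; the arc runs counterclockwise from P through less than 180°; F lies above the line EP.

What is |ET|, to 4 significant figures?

26.66

Checks: ∠(ZP, PE) = 90.00° ✓; |ZT| = 6.900 ✓; ∠(ZT, TF) = 90.00° ✓; |TF| = 34.90 ✓; |EF| = 28.46 ✓.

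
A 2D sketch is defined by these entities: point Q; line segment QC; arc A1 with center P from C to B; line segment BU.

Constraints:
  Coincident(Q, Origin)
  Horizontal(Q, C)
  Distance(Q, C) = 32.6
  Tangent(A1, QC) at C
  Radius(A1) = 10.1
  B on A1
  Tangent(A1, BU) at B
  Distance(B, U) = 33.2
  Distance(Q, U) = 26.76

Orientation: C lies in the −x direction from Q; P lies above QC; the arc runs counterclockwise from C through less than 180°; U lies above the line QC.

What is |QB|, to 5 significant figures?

25.580

Q is at the origin; Q and C share the same y with |QC| = 32.6 and C on the −x side, so C = (-32.600, 0.0000). Tangency of A1 to QC means the radius PC is perpendicular to QC, so P = C + (0, 10.1) = (-32.600, 10.100). Since PB ⟂ BU (tangency), |PU| = √(10.1² + 33.2²) = 34.702 regardless of where B sits on A1. So U lies on both circle(Q, 26.76) and circle(P, 34.702); the above-QC intersection is U = (-2.1128, 26.676). B is the foot of the tangent from U: B = (-25.402, 3.0151).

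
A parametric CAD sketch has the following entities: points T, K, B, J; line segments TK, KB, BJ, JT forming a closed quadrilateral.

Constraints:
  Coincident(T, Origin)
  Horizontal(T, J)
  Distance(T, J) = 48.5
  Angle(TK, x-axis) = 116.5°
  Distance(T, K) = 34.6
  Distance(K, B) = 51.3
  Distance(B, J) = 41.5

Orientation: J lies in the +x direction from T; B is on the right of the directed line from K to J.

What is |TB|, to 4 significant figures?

16.80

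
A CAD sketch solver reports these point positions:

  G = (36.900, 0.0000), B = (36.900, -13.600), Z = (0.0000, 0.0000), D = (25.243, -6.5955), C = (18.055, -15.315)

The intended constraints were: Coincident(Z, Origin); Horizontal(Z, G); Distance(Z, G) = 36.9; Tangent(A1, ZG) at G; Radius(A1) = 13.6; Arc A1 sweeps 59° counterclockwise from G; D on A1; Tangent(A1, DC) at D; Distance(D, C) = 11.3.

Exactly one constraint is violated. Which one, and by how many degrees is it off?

Tangent(A1, DC) at D — off by 8.50°.

Z = (0.00, 0.00) ✓; Z.y = 0.00, G.y = 0.00 ✓; |ZG| = 36.90 ✓; ∠(BG, GZ) = 90.00° ✓; |BG| = 13.60 ✓; bearing(B→D) − bearing(B→G) = 59.00° ✓; |BD| = 13.60 ✓; ∠(BD, DC) = 98.50° ✗; |DC| = 11.30 ✓.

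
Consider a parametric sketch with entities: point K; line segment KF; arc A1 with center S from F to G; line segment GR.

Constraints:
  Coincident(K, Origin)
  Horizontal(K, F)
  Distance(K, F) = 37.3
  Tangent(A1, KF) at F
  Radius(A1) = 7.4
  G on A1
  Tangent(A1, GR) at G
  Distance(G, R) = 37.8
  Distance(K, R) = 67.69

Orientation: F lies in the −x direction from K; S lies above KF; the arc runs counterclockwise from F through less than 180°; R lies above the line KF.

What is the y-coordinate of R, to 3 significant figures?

42.8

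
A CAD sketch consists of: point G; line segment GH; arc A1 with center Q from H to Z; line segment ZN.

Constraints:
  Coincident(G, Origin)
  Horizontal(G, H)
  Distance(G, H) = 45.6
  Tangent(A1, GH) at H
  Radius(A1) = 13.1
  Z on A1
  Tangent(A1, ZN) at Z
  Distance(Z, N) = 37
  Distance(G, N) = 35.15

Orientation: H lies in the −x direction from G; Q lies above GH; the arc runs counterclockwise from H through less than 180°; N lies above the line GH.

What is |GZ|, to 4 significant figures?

35.86

G is at the origin; GH is horizontal with |GH| = 45.6 and H on the −x side, so H = (-45.60, 0.000). The tangent condition forces QH to be normal to GH, so Q = H + (0, 13.1) = (-45.60, 13.10). Since QZ ⟂ ZN (tangency), |QN| = √(13.1² + 37.0²) = 39.25 regardless of where Z sits on A1. So N lies on both circle(G, 35.15) and circle(Q, 39.25); the above-GH intersection is N = (-11.83, 33.10). Z is the foot of the tangent from N: Z = (-35.55, 4.702).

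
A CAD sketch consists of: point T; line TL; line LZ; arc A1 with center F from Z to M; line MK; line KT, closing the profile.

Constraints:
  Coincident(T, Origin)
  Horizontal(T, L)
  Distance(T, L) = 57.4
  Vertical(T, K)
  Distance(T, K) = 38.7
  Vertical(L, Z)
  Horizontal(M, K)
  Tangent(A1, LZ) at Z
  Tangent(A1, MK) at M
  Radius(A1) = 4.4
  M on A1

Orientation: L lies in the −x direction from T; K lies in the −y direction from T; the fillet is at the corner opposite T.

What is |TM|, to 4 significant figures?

65.63

The virtual corner opposite T is at (-57.40, -38.70). A1 meets LZ tangentially, so FZ is at right angles to LZ and the tangent condition forces FM to be normal to MK, with radius 4.4, so the center F sits 4.4 in from both sides at F = (-53.00, -34.30). That places the tangent points at Z = (-57.40, -34.30) on LZ and M = (-53.00, -38.70) on MK. Then |TM| = |M − T| = 65.63.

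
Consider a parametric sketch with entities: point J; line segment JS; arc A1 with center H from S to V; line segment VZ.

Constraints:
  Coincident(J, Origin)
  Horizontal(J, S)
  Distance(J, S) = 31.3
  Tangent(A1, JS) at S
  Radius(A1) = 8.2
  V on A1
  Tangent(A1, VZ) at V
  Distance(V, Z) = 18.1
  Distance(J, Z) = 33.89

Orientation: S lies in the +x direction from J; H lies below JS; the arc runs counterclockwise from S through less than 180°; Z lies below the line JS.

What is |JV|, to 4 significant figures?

24.36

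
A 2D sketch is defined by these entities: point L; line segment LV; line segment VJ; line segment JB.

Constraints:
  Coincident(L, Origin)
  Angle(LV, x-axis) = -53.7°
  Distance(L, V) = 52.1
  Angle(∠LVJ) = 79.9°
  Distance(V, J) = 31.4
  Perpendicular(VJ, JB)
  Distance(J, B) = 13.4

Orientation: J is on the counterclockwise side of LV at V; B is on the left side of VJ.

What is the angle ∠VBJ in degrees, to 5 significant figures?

66.890°

∠LVJ = 79.9°, so VJ runs at -53.7° + (180° − 79.9°) = 46.400° from the x-axis; with |VJ| = 31.4, J = V + 31.4·(cos 46.400°, sin 46.400°) = (52.498, -19.250). VJ is perpendicular to JB; with |JB| = 13.4 on the left of VJ, B = J + 13.4·(-0.72417, 0.68962) = (42.794, -10.009). Then cos ∠VBJ = BV·BJ / (|BV||BJ|), giving 66.890°.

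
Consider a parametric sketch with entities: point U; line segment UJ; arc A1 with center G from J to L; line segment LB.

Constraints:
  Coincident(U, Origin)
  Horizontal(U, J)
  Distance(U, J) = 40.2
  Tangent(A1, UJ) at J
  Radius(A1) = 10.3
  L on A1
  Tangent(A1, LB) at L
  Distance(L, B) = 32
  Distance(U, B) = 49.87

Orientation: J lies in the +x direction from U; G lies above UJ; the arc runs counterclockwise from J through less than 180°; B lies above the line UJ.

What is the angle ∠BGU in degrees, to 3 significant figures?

82.5°

Checks: |GL| = 10.30 ✓; ∠(GL, LB) = 90.00° ✓; |LB| = 32.00 ✓; |UB| = 49.87 ✓.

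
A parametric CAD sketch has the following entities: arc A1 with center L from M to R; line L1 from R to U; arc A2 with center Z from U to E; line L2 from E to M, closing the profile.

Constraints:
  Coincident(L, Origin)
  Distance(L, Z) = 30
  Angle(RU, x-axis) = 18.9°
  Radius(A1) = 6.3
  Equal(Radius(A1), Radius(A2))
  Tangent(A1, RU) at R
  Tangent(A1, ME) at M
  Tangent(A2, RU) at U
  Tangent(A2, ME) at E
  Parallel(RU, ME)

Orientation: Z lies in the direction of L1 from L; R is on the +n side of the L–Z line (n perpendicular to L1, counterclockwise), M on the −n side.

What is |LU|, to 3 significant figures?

30.7

The slot axis is L1's direction at 18.9°, so u = (cos 18.9°, sin 18.9°) = (0.946, 0.324) and n = (−sin 18.9°, cos 18.9°) = (-0.324, 0.946). L is at the origin and Z lies 30.0 along u from L, so Z = 30.0·u = (28.4, 9.72). Tangency of A1 to both parallel lines with radius 6.3 puts R and M at L ± 6.3·n: R = (-2.04, 5.96), M = (2.04, -5.96). Equal radii place U and E the same way about Z: U = Z + 6.3·n = (26.3, 15.7), E = Z − 6.3·n = (30.4, 3.76). Then |LU| = |U − L| = 30.7.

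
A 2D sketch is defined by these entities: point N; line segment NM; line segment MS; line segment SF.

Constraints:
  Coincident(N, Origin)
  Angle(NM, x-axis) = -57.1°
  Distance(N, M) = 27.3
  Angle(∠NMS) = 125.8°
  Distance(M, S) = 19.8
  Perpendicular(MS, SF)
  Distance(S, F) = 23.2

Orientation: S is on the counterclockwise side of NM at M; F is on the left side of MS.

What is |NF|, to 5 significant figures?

35.785

∠NMS = 125.8°, so MS runs at -57.1° + (180° − 125.8°) = -2.9000° from the x-axis; with |MS| = 19.8, S = M + 19.8·(cos -2.9000°, sin -2.9000°) = (34.603, -23.923). The perpendicularity gives SF at right angles to MS; with |SF| = 23.2 on the left of MS, F = S + 23.2·(0.050593, 0.99872) = (35.777, -0.75307). Then |NF| = |F − N| = 35.785.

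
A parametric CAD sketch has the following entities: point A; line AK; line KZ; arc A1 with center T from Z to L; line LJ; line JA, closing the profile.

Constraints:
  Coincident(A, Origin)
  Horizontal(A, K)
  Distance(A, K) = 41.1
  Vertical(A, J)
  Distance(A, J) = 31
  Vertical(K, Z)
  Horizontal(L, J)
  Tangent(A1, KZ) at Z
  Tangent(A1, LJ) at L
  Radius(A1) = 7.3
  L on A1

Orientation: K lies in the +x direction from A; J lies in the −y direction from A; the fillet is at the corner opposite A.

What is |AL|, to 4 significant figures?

45.86

The virtual corner opposite A is at (41.10, -31.00). Tangency of A1 to KZ means the radius TZ is perpendicular to KZ and tangency of A1 to LJ means the radius TL is perpendicular to LJ, with radius 7.3, so the center T sits 7.3 in from both sides at T = (33.80, -23.70). That places the tangent points at Z = (41.10, -23.70) on KZ and L = (33.80, -31.00) on LJ. Then |AL| = |L − A| = 45.86.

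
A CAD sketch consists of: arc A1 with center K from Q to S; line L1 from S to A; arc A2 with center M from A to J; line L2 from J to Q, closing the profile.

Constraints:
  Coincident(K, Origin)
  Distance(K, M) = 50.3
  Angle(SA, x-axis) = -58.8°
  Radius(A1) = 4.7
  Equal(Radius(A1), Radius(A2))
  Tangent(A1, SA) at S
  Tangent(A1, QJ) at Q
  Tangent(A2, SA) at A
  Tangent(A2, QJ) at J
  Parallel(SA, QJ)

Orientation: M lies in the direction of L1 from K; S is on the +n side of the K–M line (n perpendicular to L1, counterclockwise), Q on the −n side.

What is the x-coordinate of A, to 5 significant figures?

30.077

The slot axis is L1's direction at -58.8°, so u = (cos -58.8°, sin -58.8°) = (0.51803, -0.85536) and n = (−sin -58.8°, cos -58.8°) = (0.85536, 0.51803). K is at the origin and M lies 50.3 along u from K, so M = 50.3·u = (26.057, -43.025). Tangency of A1 to both parallel lines with radius 4.7 puts S and Q at K ± 4.7·n: S = (4.0202, 2.4347), Q = (-4.0202, -2.4347). Equal radii place A and J the same way about M: A = M + 4.7·n = (30.077, -40.590), J = M − 4.7·n = (22.037, -45.460). So A.x = 30.077.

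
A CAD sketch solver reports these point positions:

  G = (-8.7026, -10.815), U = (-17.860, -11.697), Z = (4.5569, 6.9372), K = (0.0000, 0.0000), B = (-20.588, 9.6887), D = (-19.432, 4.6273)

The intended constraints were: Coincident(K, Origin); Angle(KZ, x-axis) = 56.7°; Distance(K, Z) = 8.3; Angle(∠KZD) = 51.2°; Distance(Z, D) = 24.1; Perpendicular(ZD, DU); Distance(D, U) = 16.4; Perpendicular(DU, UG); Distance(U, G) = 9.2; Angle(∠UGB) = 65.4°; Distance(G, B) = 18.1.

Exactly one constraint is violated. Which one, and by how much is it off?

Distance(G, B) = 18.1 — off by 5.60.

K = (0.00, 0.00) ✓; KZ at 56.70° ✓; |KZ| = 8.300 ✓; ∠KZD = 51.20° ✓; |ZD| = 24.10 ✓; ∠(ZD, DU) = 90.00° ✓; |DU| = 16.40 ✓; ∠(DU, UG) = 90.00° ✓; |UG| = 9.200 ✓; ∠UGB = 65.40° ✓; |GB| = 23.70 ✗.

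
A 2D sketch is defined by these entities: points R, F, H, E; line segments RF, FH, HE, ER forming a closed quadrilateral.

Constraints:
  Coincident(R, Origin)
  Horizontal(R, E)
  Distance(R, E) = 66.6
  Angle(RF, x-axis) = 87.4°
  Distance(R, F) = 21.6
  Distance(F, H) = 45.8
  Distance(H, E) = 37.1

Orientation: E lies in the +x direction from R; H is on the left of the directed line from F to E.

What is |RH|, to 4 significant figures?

55.21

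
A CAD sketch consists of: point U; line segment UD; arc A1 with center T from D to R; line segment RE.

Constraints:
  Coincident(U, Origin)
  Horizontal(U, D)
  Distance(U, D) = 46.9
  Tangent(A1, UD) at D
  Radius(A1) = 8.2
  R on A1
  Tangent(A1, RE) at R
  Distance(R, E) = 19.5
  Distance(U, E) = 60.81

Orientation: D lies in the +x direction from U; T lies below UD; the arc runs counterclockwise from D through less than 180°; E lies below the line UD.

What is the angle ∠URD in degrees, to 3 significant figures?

95.4°

Checks: |TD| = 8.200 ✓; |TR| = 8.200 ✓; ∠(TR, RE) = 90.00° ✓; |RE| = 19.50 ✓; |UE| = 60.81 ✓.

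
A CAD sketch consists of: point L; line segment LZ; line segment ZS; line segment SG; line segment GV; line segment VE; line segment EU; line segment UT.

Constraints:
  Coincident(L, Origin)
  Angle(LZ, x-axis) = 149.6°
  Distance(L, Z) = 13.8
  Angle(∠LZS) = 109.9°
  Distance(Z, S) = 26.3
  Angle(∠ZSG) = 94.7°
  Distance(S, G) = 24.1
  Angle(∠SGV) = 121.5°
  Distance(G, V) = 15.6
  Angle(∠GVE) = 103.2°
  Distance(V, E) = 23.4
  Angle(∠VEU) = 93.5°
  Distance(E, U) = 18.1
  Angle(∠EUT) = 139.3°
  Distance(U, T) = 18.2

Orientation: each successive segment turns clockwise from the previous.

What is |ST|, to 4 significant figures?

0.4287

L is at the origin; LZ runs at 149.6° with length 13.8, so Z = (-11.90, 6.983). ∠LZS = 109.9° gives ZS at 79.50° from the x-axis; with |ZS| = 26.3, S = (-7.110, 32.84). ∠ZSG = 94.7° gives SG at -5.800° from the x-axis; with |SG| = 24.1, G = (16.87, 30.41). ∠SGV = 121.5° gives GV at -64.30° from the x-axis; with |GV| = 15.6, V = (23.63, 16.35). ∠GVE = 103.2° gives VE at -141.1° from the x-axis; with |VE| = 23.4, E = (5.421, 1.656). ∠VEU = 93.5° gives EU at 132.4° from the x-axis; with |EU| = 18.1, U = (-6.784, 15.02). ∠EUT = 139.3° gives UT at 91.70° from the x-axis; with |UT| = 18.2, T = (-7.324, 33.21). Then |ST| = |T − S| = 0.4287.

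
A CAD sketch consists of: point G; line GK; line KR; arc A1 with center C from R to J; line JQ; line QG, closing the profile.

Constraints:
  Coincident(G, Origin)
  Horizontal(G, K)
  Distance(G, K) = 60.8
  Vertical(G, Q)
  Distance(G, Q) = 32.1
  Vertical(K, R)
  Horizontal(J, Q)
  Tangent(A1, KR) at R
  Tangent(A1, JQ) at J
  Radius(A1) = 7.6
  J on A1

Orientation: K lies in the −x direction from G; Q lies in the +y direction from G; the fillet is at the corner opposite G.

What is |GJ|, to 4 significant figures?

62.13

G is at the origin; GK is horizontal with |GK| = 60.8 and K on the −x side, so K = (-60.80, 0.000). G and Q share the same x with |GQ| = 32.1 and Q on the +y side, so Q = (0.000, 32.10). The virtual corner opposite G is at (-60.80, 32.10). Tangency of A1 to KR means the radius CR is perpendicular to KR and A1 meets JQ tangentially, so CJ is at right angles to JQ, with radius 7.6, so the center C sits 7.6 in from both sides at C = (-53.20, 24.50). That places the tangent points at R = (-60.80, 24.50) on KR and J = (-53.20, 32.10) on JQ. Then |GJ| = |J − G| = 62.13.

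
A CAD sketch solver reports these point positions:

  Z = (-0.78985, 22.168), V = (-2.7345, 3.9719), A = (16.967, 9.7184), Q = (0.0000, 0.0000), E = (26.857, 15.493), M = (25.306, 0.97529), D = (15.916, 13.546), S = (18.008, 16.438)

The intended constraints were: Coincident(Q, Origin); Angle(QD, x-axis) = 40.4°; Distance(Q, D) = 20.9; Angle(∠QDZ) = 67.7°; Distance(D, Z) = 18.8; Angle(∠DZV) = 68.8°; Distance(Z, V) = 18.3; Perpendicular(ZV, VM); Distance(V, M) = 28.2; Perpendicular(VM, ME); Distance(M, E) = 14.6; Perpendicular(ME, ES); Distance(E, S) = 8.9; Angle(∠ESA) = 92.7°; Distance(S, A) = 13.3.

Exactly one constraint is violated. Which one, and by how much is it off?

Distance(S, A) = 13.3 — off by 6.50.

Q = (0.00, 0.00) ✓; QD at 40.40° ✓; |QD| = 20.90 ✓; ∠QDZ = 67.70° ✓; |DZ| = 18.80 ✓; ∠DZV = 68.80° ✓; |ZV| = 18.30 ✓; ∠(ZV, VM) = 90.00° ✓; |VM| = 28.20 ✓; ∠(VM, ME) = 90.00° ✓; |ME| = 14.60 ✓; ∠(ME, ES) = 90.00° ✓; |ES| = 8.899 ✓; ∠ESA = 92.71° ✓; |SA| = 6.800 ✗.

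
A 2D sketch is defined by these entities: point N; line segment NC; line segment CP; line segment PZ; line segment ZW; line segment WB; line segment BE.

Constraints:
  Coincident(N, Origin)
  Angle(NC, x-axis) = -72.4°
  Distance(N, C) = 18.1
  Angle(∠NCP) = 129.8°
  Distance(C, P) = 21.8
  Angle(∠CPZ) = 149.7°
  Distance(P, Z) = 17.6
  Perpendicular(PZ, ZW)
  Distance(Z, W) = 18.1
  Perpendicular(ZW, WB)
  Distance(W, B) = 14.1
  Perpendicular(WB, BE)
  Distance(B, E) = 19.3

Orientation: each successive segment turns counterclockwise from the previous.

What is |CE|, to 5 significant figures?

25.438

ZW ⟂ WB, so WB runs at -171.90°; with |WB| = 14.1, B = (26.572, -7.0771). The perpendicularity gives BE at right angles to WB, so BE runs at -81.900°; with |BE| = 19.3, E = (29.291, -26.185). Then |CE| = |E − C| = 25.438.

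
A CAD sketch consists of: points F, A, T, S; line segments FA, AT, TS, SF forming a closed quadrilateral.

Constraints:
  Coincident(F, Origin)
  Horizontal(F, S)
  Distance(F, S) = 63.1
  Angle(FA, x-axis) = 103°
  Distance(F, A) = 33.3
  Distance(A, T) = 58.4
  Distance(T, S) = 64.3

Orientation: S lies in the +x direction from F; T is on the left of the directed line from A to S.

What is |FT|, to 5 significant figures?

74.987

Checks: |AT| = 58.40 ✓; |TS| = 64.30 ✓.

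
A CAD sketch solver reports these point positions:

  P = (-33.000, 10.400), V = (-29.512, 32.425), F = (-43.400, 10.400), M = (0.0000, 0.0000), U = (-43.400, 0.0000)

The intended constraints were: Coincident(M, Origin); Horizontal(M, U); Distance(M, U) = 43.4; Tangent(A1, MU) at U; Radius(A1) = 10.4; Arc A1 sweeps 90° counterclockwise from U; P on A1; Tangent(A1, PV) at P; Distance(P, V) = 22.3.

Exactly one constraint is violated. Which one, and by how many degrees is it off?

Tangent(A1, PV) at P — off by 9.00°.

M = (0.00, 0.00) ✓; M.y = 0.00, U.y = 0.00 ✓; |MU| = 43.40 ✓; ∠(FU, UM) = 90.00° ✓; |FU| = 10.40 ✓; bearing(F→P) − bearing(F→U) = 90.00° ✓; |FP| = 10.40 ✓; ∠(FP, PV) = 99.00° ✗; |PV| = 22.30 ✓.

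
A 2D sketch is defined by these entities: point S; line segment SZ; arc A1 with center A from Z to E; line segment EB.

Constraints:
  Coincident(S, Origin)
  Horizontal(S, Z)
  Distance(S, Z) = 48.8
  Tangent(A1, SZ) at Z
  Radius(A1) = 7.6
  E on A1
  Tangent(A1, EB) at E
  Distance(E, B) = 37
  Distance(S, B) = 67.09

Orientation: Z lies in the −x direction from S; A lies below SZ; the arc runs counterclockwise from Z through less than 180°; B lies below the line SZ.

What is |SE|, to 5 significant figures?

56.985

Checks: |AE| = 7.600 ✓; ∠(AE, EB) = 90.00° ✓; |EB| = 37.00 ✓; |SB| = 67.09 ✓.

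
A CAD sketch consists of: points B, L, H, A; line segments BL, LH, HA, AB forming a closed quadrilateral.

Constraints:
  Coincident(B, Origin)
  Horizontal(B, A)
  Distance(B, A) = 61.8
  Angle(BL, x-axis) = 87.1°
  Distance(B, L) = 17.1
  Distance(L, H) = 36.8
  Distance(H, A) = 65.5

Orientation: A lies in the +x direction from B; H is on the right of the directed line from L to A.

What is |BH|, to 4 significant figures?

19.70

B is at the origin; BA is horizontal with |BA| = 61.8 and A in +x, so A = (61.8, 0). BL runs at 87.1° with |BL| = 17.1, so L = (0.8651, 17.08). H is determined by |LH| = 36.8 and |HA| = 65.5 together: it lies at the intersection of circle(L, 36.8) and circle(A, 65.5). With |LA| = 63.28, the foot of the radical line on LA is 8.444 from L and the perpendicular offset is √(36.8² − 8.444²) = 35.82. Taking the right-of-LA solution: H = (-0.6705, -19.69).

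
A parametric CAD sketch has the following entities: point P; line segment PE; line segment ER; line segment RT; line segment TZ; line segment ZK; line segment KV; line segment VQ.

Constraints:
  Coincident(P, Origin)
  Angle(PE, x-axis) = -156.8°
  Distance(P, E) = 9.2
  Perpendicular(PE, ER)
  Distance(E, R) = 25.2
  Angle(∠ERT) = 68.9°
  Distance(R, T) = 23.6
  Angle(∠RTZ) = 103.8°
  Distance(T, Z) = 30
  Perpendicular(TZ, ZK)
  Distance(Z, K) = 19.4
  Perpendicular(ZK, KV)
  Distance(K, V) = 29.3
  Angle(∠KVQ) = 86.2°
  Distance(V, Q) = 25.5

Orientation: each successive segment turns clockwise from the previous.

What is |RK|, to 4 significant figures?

35.80

P is at the origin; PE runs at -156.8° with length 9.2, so E = (-8.456, -3.624). The perpendicularity gives ER at right angles to PE, so ER runs at 113.2°; with |ER| = 25.2, R = (-18.38, 19.54). ∠ERT = 68.9° gives RT at 2.100° from the x-axis; with |RT| = 23.6, T = (5.201, 20.40). ∠RTZ = 103.8° gives TZ at -74.10° from the x-axis; with |TZ| = 30.0, Z = (13.42, -8.450). TZ ⟂ ZK, so ZK runs at -164.1°; with |ZK| = 19.4, K = (-5.238, -13.76). Then |RK| = |K − R| = 35.80.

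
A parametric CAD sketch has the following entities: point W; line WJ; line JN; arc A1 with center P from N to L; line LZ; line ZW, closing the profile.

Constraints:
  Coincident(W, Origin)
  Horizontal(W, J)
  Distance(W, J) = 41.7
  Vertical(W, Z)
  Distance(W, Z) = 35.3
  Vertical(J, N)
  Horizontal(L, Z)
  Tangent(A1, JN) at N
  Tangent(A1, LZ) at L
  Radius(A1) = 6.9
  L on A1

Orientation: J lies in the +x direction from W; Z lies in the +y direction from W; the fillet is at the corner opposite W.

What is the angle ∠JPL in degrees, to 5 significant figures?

166.34°

W is at the origin; WJ is horizontal with |WJ| = 41.7 and J on the +x side, so J = (41.700, 0.0000). W and Z share the same x with |WZ| = 35.3 and Z on the +y side, so Z = (0.0000, 35.300). The virtual corner opposite W is at (41.700, 35.300). A1 meets JN tangentially, so PN is at right angles to JN and A1 meets LZ tangentially, so PL is at right angles to LZ, with radius 6.9, so the center P sits 6.9 in from both sides at P = (34.800, 28.400). That places the tangent points at N = (41.700, 28.400) on JN and L = (34.800, 35.300) on LZ. Then cos ∠JPL = PJ·PL / (|PJ||PL|), giving 166.34°.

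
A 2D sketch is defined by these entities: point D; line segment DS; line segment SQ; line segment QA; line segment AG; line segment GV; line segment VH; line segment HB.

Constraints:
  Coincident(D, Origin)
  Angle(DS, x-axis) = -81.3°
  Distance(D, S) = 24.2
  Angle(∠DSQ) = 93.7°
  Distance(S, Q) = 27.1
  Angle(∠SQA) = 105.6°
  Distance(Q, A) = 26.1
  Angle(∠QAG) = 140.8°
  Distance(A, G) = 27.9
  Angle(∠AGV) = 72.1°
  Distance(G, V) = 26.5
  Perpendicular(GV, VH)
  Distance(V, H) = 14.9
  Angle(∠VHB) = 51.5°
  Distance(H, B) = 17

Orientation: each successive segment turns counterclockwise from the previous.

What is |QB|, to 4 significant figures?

40.31

D is at the origin; DS runs at -81.3° with length 24.2, so S = (3.661, -23.92). ∠DSQ = 93.7° gives SQ at 5.000° from the x-axis; with |SQ| = 27.1, Q = (30.66, -21.56). ∠SQA = 105.6° gives QA at 79.40° from the x-axis; with |QA| = 26.1, A = (35.46, 4.095). ∠QAG = 140.8° gives AG at 118.6° from the x-axis; with |AG| = 27.9, G = (22.10, 28.59). ∠AGV = 72.1° gives GV at -133.5° from the x-axis; with |GV| = 26.5, V = (3.862, 9.368). GV is perpendicular to VH, so VH runs at -43.50°; with |VH| = 14.9, H = (14.67, -0.8882). ∠VHB = 51.5° gives HB at 85.00° from the x-axis; with |HB| = 17.0, B = (16.15, 16.05). Then |QB| = |B − Q| = 40.31.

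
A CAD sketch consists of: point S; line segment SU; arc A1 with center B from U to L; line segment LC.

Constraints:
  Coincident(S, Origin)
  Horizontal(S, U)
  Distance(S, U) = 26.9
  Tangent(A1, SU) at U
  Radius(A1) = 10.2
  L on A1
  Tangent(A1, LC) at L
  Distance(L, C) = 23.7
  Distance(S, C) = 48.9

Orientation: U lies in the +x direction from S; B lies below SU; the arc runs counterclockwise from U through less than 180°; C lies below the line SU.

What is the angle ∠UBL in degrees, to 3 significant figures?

130°

Checks: S = (0.00, 0.00) ✓; |BL| = 10.20 ✓; ∠(BL, LC) = 90.00° ✓; |LC| = 23.70 ✓; |SC| = 48.90 ✓.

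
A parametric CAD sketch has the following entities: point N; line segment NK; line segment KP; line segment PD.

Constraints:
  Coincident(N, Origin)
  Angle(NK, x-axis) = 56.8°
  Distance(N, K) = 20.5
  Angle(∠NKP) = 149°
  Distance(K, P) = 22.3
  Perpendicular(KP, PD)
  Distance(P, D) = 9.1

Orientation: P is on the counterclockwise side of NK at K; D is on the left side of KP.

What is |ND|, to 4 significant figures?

39.90

N is at the origin; NK runs at 56.8° with length 20.5, so K = 20.5·(cos 56.8°, sin 56.8°) = (11.23, 17.15). ∠NKP = 149.0°, so KP runs at 56.8° + (180° − 149.0°) = 87.80° from the x-axis; with |KP| = 22.3, P = K + 22.3·(cos 87.80°, sin 87.80°) = (12.08, 39.44). KP ⟂ PD; with |PD| = 9.1 on the left of KP, D = P + 9.1·(-0.9993, 0.03839) = (2.988, 39.79). Then |ND| = |D − N| = 39.90.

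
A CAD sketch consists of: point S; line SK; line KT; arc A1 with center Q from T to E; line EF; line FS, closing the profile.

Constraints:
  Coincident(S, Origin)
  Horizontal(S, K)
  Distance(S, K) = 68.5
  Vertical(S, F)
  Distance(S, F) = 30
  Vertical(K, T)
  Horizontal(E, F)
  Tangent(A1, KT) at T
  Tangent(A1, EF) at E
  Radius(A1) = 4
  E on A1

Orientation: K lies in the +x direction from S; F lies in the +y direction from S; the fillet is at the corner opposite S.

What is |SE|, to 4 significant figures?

71.14

S is at the origin; SK is horizontal with |SK| = 68.5 and K on the +x side, so K = (68.50, 0.000). SF is vertical with |SF| = 30.0 and F on the +y side, so F = (0.000, 30.00). The virtual corner opposite S is at (68.50, 30.00). The tangent condition forces QT to be normal to KT and since A1 is tangent to EF there, QE ⟂ EF, with radius 4.0, so the center Q sits 4.0 in from both sides at Q = (64.50, 26.00). That places the tangent points at T = (68.50, 26.00) on KT and E = (64.50, 30.00) on EF. Then |SE| = |E − S| = 71.14.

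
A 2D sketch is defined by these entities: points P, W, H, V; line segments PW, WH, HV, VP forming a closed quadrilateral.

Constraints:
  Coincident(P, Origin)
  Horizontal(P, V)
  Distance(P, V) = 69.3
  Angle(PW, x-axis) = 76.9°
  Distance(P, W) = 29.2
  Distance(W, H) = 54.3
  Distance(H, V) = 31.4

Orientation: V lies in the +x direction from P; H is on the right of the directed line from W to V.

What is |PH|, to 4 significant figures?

43.19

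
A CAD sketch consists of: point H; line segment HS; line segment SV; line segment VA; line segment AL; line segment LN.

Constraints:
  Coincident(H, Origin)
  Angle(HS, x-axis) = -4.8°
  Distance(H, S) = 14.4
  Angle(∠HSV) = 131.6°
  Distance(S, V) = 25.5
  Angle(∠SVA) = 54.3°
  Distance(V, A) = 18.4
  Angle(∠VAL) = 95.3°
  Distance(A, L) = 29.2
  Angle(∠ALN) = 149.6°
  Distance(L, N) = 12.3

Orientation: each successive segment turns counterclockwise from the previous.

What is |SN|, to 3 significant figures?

19.5

∠VAL = 95.3° gives AL at -106° from the x-axis; with |AL| = 29.2, L = (6.69, -8.27). ∠ALN = 149.6° gives LN at -75.6° from the x-axis; with |LN| = 12.3, N = (9.75, -20.2). Then |SN| = |N − S| = 19.5.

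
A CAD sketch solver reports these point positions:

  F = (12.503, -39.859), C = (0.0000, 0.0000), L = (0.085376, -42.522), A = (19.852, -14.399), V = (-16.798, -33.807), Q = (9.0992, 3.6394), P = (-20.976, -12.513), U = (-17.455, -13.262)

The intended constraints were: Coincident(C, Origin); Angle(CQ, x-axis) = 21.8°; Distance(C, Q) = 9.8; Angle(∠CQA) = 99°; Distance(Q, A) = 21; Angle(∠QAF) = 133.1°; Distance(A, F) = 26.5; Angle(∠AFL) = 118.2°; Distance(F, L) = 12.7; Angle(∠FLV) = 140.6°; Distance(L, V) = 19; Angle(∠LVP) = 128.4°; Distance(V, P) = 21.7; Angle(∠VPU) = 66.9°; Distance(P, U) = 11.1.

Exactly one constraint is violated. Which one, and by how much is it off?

Distance(P, U) = 11.1 — off by 7.50.

C = (0.00, 0.00) ✓; CQ at 21.80° ✓; |CQ| = 9.800 ✓; ∠CQA = 99.00° ✓; |QA| = 21.00 ✓; ∠QAF = 133.1° ✓; |AF| = 26.50 ✓; ∠AFL = 118.2° ✓; |FL| = 12.70 ✓; ∠FLV = 140.6° ✓; |LV| = 19.00 ✓; ∠LVP = 128.4° ✓; |VP| = 21.70 ✓; ∠VPU = 66.89° ✓; |PU| = 3.600 ✗.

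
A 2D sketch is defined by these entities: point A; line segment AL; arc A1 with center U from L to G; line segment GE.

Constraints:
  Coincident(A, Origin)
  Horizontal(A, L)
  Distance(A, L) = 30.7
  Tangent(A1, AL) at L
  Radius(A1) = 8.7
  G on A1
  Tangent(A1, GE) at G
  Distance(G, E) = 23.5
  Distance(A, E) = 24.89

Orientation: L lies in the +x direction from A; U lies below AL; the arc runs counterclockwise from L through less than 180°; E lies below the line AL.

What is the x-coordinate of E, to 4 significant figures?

9.984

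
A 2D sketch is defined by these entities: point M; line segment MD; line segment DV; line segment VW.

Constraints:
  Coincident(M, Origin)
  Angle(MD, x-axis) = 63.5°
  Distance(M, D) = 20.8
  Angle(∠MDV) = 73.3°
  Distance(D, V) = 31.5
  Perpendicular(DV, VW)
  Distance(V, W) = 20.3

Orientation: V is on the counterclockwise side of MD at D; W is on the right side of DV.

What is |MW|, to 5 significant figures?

47.637

∠MDV = 73.3°, so DV runs at 63.5° + (180° − 73.3°) = 170.20° from the x-axis; with |DV| = 31.5, V = D + 31.5·(cos 170.20°, sin 170.20°) = (-21.759, 23.976). DV is perpendicular to VW; with |VW| = 20.3 on the right of DV, W = V + 20.3·(0.17021, 0.98541) = (-18.304, 43.980). Then |MW| = |W − M| = 47.637.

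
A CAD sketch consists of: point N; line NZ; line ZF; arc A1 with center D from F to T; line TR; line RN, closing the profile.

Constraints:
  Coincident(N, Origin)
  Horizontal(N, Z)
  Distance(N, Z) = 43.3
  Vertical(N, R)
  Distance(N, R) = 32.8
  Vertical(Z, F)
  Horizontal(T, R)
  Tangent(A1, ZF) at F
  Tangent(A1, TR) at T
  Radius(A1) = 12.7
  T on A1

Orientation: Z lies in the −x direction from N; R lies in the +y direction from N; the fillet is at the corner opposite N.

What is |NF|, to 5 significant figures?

47.738

The virtual corner opposite N is at (-43.300, 32.800). A1 meets ZF tangentially, so DF is at right angles to ZF and tangency of A1 to TR means the radius DT is perpendicular to TR, with radius 12.7, so the center D sits 12.7 in from both sides at D = (-30.600, 20.100). That places the tangent points at F = (-43.300, 20.100) on ZF and T = (-30.600, 32.800) on TR. Then |NF| = |F − N| = 47.738.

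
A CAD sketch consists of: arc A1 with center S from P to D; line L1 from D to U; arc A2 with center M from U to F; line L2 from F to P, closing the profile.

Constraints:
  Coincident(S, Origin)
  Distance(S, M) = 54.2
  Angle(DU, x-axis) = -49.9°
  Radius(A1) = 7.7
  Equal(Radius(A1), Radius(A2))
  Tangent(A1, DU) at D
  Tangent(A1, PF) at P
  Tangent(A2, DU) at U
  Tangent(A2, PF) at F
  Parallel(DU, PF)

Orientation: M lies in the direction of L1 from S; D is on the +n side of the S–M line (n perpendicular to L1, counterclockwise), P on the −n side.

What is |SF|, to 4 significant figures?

54.74

Tangency of A1 to both parallel lines with radius 7.7 puts D and P at S ± 7.7·n: D = (5.890, 4.960), P = (-5.890, -4.960). Equal radii place U and F the same way about M: U = M + 7.7·n = (40.80, -36.50), F = M − 7.7·n = (29.02, -46.42). Then |SF| = |F − S| = 54.74.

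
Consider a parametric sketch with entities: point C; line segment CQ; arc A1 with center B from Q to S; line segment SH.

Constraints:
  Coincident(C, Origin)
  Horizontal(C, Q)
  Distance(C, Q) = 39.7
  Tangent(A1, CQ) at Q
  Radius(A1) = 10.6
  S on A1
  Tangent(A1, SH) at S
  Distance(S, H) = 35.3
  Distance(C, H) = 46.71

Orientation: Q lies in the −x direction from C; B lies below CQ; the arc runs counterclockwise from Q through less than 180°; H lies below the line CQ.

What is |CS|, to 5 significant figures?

50.287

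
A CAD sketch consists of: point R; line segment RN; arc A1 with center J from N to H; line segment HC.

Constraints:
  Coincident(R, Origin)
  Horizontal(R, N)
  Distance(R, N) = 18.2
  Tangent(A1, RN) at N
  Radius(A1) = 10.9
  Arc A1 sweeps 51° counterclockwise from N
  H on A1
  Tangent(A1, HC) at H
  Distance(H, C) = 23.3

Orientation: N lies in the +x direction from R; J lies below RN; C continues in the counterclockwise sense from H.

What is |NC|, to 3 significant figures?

32.0

R is at the origin; R and N share the same y with |RN| = 18.2 and N on the +x side, so N = (18.2, 0.00). Since A1 is tangent to RN there, JN ⟂ RN, so J = N + (0, -10.9) = (18.2, -10.9). On A1, N sits at bearing 90° from J; a 51° counterclockwise sweep puts H at bearing 141°, so H = J + 10.9·(cos 141°, sin 141°) = (9.73, -4.04). Tangency of A1 to HC means the radius JH is perpendicular to HC, so HC runs along (−sin 141°, cos 141°); with |HC| = 23.3, C = (-4.93, -22.1). Then |NC| = |C − N| = 32.0.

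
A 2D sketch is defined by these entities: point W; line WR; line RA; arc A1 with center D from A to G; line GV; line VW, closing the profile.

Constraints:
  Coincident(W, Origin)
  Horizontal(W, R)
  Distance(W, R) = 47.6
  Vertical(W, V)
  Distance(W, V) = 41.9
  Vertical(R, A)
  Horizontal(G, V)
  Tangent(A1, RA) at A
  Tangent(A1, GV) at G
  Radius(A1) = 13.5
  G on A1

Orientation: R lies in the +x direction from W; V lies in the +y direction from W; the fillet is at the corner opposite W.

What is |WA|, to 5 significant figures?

55.429

W is at the origin; WR is horizontal with |WR| = 47.6 and R on the +x side, so R = (47.600, 0.0000). WV is vertical with |WV| = 41.9 and V on the +y side, so V = (0.0000, 41.900). The virtual corner opposite W is at (47.600, 41.900). Tangency of A1 to RA means the radius DA is perpendicular to RA and A1 meets GV tangentially, so DG is at right angles to GV, with radius 13.5, so the center D sits 13.5 in from both sides at D = (34.100, 28.400). That places the tangent points at A = (47.600, 28.400) on RA and G = (34.100, 41.900) on GV. Then |WA| = |A − W| = 55.429.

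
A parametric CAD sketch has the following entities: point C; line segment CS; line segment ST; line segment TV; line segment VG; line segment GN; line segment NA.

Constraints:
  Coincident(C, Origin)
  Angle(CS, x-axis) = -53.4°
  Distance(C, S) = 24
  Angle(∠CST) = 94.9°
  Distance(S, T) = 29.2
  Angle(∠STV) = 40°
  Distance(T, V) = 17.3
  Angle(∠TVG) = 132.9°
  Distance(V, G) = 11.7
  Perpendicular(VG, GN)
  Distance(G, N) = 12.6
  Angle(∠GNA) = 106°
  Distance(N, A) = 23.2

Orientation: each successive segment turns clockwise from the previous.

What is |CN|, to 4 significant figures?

27.90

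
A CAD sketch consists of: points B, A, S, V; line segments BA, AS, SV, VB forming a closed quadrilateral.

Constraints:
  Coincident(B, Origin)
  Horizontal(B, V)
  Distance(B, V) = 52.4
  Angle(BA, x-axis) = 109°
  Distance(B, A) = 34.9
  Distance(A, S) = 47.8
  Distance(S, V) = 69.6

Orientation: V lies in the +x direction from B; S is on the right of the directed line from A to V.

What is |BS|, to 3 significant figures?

21.4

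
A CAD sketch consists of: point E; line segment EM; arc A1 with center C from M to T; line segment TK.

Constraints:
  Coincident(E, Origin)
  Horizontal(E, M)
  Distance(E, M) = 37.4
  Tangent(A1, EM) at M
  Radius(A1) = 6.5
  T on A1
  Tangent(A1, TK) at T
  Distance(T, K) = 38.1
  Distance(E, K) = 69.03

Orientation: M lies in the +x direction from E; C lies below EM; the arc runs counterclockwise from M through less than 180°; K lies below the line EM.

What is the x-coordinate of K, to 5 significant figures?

55.978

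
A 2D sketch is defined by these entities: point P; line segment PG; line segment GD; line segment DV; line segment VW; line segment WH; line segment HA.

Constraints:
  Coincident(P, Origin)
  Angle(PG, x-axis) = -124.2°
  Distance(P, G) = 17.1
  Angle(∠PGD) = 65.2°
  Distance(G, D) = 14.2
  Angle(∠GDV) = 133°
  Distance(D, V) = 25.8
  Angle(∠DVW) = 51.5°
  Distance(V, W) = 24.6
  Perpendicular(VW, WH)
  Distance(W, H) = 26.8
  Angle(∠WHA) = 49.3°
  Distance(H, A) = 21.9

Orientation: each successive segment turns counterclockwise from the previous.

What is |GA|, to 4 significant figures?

23.89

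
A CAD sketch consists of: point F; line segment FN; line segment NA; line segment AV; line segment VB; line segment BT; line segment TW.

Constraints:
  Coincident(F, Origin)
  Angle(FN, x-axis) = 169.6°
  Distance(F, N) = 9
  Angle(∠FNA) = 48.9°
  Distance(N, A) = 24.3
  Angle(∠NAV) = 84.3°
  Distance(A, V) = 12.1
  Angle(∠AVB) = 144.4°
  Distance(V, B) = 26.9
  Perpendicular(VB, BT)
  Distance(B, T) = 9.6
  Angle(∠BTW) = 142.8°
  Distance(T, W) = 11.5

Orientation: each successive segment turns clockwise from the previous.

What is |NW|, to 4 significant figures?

15.22

The perpendicularity gives BT at right angles to VB, so BT runs at 177.2°; with |BT| = 9.6, T = (5.817, -19.82). ∠BTW = 142.8° gives TW at 140.0° from the x-axis; with |TW| = 11.5, W = (-2.992, -12.43). Then |NW| = |W − N| = 15.22.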